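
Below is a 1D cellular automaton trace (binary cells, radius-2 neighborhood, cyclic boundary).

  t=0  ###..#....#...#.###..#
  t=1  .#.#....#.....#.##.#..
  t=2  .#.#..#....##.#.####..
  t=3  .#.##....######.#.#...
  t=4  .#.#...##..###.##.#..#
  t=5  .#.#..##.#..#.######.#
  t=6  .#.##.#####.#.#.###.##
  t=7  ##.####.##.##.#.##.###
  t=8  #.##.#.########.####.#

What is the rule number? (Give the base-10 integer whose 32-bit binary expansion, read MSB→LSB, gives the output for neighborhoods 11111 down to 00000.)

  ##### -> #   bit 31 = 1  t=3,i=11
  ####. -> #   bit 30 = 1  t=0,i=1
  ###.# -> .   bit 29 = 0  t=3,i=14
  ###.. -> .   bit 28 = 0  t=0,i=2
  ##.## -> #   bit 27 = 1  t=4,i=14
  ##.#. -> #   bit 26 = 1  t=1,i=18
  ##..# -> #   bit 25 = 1  t=0,i=3
  ##... -> .   bit 24 = 0  t=2,i=20
  #.### -> #   bit 23 = 1  t=0,i=16
  #.##. -> #   bit 22 = 1  t=1,i=16
  #.#.# -> #   bit 21 = 1  t=2,i=14
  #.#.. -> #   bit 20 = 1  t=1,i=3
  #..## -> .   bit 19 = 0  t=0,i=20
  #..#. -> .   bit 18 = 0  t=0,i=4
  #...# -> .   bit 17 = 0  t=0,i=12
  #.... -> .   bit 16 = 0  t=0,i=7
  .#### -> .   bit 15 = 0  t=0,i=0
  .###. -> #   bit 14 = 1  t=0,i=17
  .##.# -> #   bit 13 = 1  t=1,i=17
  .##.. -> .   bit 12 = 0  t=3,i=4
  .#.## -> .   bit 11 = 0  t=0,i=15
  .#.#. -> .   bit 10 = 0  t=1,i=2
  .#..# -> #   bit 9 = 1  t=2,i=4
  .#... -> .   bit 8 = 0  t=0,i=6
  ..### -> .   bit 7 = 0  t=0,i=21
  ..##. -> #   bit 6 = 1  t=2,i=11
  ..#.# -> #   bit 5 = 1  t=0,i=14
  ..#.. -> .   bit 4 = 0  t=0,i=5
  ...## -> #   bit 3 = 1  t=2,i=10
  ...#. -> .   bit 2 = 0  t=0,i=9
  ....# -> #   bit 1 = 1  t=0,i=8
  ..... -> #   bit 0 = 1  t=1,i=11
  bits 11001110111100000110001001101011 = 3471860331

3471860331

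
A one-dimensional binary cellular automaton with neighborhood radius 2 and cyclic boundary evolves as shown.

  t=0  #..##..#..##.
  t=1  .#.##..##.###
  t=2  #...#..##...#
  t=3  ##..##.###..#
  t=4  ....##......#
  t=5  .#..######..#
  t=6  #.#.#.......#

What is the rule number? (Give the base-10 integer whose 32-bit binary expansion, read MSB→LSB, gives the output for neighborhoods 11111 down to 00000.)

620836593

  [31] ##### => .  t=5,i=6
  [30] ####. => .  t=5,i=8
  [29] ###.# => #  t=1,i=12
  [28] ###.. => .  t=3,i=1
  [27] ##.## => .  t=1,i=9
  [26] ##.#. => #  t=0,i=12
  [25] ##..# => .  t=0,i=5
  [24] ##... => #  t=2,i=1
  [23] #.### => .  t=1,i=10
  [22] #.##. => .  t=1,i=3
  [21] #.#.# => .  t=1,i=1
  [20] #.#.. => .  t=0,i=0
  [19] #..## => .  t=0,i=2
  [18] #..#. => .  t=0,i=6
  [17] #...# => .  t=2,i=2
  [16] #.... => #  t=4,i=1
  [15] .#### => .  t=5,i=5
  [14] .###. => .  t=1,i=11
  [13] .##.# => #  t=0,i=11
  [12] .##.. => #  t=0,i=4
  [11] .#.## => .  t=1,i=2
  [10] .#.#. => #  t=5,i=0
  [9] .#..# => #  t=0,i=1
  [8] .#... => .  t=4,i=0
  [7] ..### => #  t=3,i=12
  [6] ..##. => #  t=0,i=3
  [5] ..#.# => #  t=5,i=12
  [4] ..#.. => #  t=0,i=7
  [3] ...## => .  t=2,i=11
  [2] ...#. => .  t=2,i=3
  [1] ....# => .  t=4,i=2
  [0] ..... => #  t=4,i=8
  bits 00100101000000010011011011110001 = 620836593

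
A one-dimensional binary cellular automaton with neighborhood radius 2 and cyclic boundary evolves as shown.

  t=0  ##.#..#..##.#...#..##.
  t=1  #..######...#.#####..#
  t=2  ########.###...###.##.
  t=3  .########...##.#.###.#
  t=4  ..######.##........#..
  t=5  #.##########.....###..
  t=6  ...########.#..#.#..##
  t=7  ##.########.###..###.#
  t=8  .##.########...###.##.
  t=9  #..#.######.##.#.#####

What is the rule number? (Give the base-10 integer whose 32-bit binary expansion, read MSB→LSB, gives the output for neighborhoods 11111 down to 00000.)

  ##### -> #   bit 31 = 1  t=1,i=5
  ####. -> #   bit 30 = 1  t=1,i=7
  ###.# -> #   bit 29 = 1  t=2,i=7
  ###.. -> .   bit 28 = 0  t=1,i=8
  ##.## -> #   bit 27 = 1  t=0,i=21
  ##.#. -> .   bit 26 = 0  t=0,i=2
  ##..# -> #   bit 25 = 1  t=1,i=1
  ##... -> #   bit 24 = 1  t=1,i=9
  #.### -> .   bit 23 = 0  t=1,i=14
  #.##. -> #   bit 22 = 1  t=0,i=0
  #.#.# -> .   bit 21 = 0  t=3,i=15
  #.#.. -> #   bit 20 = 1  t=0,i=3
  #..## -> #   bit 19 = 1  t=0,i=8
  #..#. -> #   bit 18 = 1  t=0,i=5
  #...# -> #   bit 17 = 1  t=0,i=14
  #.... -> .   bit 16 = 0  t=4,i=12
  .#### -> #   bit 15 = 1  t=1,i=4
  .###. -> .   bit 14 = 0  t=2,i=10
  .##.# -> .   bit 13 = 0  t=0,i=1
  .##.. -> #   bit 12 = 1  t=1,i=0
  .#.## -> .   bit 11 = 0  t=1,i=13
  .#.#. -> .   bit 10 = 0  t=6,i=16
  .#..# -> #   bit 9 = 1  t=0,i=4
  .#... -> .   bit 8 = 0  t=0,i=13
  ..### -> #   bit 7 = 1  t=1,i=3
  ..##. -> .   bit 6 = 0  t=0,i=9
  ..#.# -> .   bit 5 = 0  t=1,i=12
  ..#.. -> #   bit 4 = 1  t=0,i=6
  ...## -> .   bit 3 = 0  t=2,i=14
  ...#. -> #   bit 2 = 1  t=0,i=15
  ....# -> #   bit 1 = 1  t=4,i=0
  ..... -> .   bit 0 = 0  t=4,i=13
  bits 11101011010111101001001010010110 = 3948843670

3948843670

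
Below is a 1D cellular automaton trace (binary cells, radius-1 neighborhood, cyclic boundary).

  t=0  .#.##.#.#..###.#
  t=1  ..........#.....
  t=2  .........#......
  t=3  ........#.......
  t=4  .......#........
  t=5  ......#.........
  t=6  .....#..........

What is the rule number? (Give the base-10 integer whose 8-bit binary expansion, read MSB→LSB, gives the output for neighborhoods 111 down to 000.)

  nb ###: next=.  (t=0,i=12, bit7=0)
  nb ##.: next=.  (t=0,i=4, bit6=0)
  nb #.#: next=.  (t=0,i=0, bit5=0)
  nb #..: next=.  (t=0,i=9, bit4=0)
  nb .##: next=.  (t=0,i=3, bit3=0)
  nb .#.: next=.  (t=0,i=1, bit2=0)
  nb ..#: next=#  (t=0,i=10, bit1=1)
  nb ...: next=.  (t=1,i=0, bit0=0)
  bits 00000010 = 2

2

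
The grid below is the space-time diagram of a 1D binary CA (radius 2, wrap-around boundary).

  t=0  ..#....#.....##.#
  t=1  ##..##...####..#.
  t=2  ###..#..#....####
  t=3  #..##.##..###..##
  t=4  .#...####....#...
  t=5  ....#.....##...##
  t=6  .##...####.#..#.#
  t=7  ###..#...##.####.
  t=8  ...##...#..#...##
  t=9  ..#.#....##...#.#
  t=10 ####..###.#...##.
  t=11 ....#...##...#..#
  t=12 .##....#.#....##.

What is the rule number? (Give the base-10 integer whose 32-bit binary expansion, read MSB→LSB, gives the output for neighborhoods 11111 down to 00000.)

2923765291

  ##### -> #   bit 31 = 1  t=2,i=0
  ####. -> .   bit 30 = 0  t=1,i=11
  ###.# -> #   bit 29 = 1  t=6,i=9
  ###.. -> .   bit 28 = 0  t=1,i=12
  ##.## -> #   bit 27 = 1  t=3,i=5
  ##.#. -> #   bit 26 = 1  t=0,i=15
  ##..# -> #   bit 25 = 1  t=1,i=2
  ##... -> .   bit 24 = 0  t=1,i=6
  #.### -> .   bit 23 = 0  t=7,i=0
  #.##. -> #   bit 22 = 1  t=1,i=0
  #.#.# -> .   bit 21 = 0  t=6,i=16
  #.#.. -> .   bit 20 = 0  t=0,i=16
  #..## -> .   bit 19 = 0  t=1,i=3
  #..#. -> #   bit 18 = 1  t=0,i=1
  #...# -> .   bit 17 = 0  t=1,i=7
  #.... -> #   bit 16 = 1  t=0,i=4
  .#### -> .   bit 15 = 0  t=1,i=10
  .###. -> .   bit 14 = 0  t=3,i=11
  .##.# -> .   bit 13 = 0  t=0,i=14
  .##.. -> #   bit 12 = 1  t=1,i=1
  .#.## -> #   bit 11 = 1  t=1,i=16
  .#.#. -> #   bit 10 = 1  t=6,i=15
  .#..# -> #   bit 9 = 1  t=0,i=0
  .#... -> .   bit 8 = 0  t=0,i=3
  ..### -> .   bit 7 = 0  t=1,i=9
  ..##. -> .   bit 6 = 0  t=0,i=13
  ..#.# -> #   bit 5 = 1  t=1,i=15
  ..#.. -> .   bit 4 = 0  t=0,i=2
  ...## -> #   bit 3 = 1  t=0,i=12
  ...#. -> .   bit 2 = 0  t=0,i=6
  ....# -> #   bit 1 = 1  t=0,i=5
  ..... -> #   bit 0 = 1  t=0,i=10
  bits 10101110010001010001111000101011 = 2923765291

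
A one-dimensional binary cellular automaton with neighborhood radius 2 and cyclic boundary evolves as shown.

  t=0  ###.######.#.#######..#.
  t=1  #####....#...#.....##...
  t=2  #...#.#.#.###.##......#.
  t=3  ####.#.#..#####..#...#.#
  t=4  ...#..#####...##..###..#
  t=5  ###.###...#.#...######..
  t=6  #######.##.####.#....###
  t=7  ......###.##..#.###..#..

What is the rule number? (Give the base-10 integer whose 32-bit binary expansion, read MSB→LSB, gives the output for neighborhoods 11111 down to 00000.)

  #####|.  b31=0 t=0,i=6
  ####.|.  b30=0 t=0,i=8
  ###.#|#  b29=1 t=0,i=2
  ###..|#  b28=1 t=0,i=19
  ##.##|#  b27=1 t=0,i=3
  ##.#.|.  b26=0 t=0,i=10
  ##..#|#  b25=1 t=0,i=20
  ##...|.  b24=0 t=1,i=5
  #.###|#  b23=1 t=0,i=0
  #.##.|#  b22=1 t=2,i=14
  #.#.#|.  b21=0 t=0,i=11
  #.#..|#  b20=1 t=2,i=0
  #..##|#  b19=1 t=3,i=9
  #..#.|.  b18=0 t=0,i=21
  #...#|#  b17=1 t=1,i=11
  #....|#  b16=1 t=1,i=6
  .####|.  b15=0 t=0,i=5
  .###.|#  b14=1 t=0,i=1
  .##.#|.  b13=0 t=6,i=9
  .##..|.  b12=0 t=1,i=20
  .#.##|.  b11=0 t=0,i=12
  .#.#.|#  b10=1 t=2,i=5
  .#..#|#  b9=1 t=3,i=8
  .#...|#  b8=1 t=1,i=10
  ..###|#  b7=1 t=1,i=0
  ..##.|.  b6=0 t=1,i=19
  ..#.#|.  b5=0 t=0,i=22
  ..#..|.  b4=0 t=1,i=9
  ...##|.  b3=0 t=1,i=18
  ...#.|#  b2=1 t=1,i=8
  ....#|.  b1=0 t=1,i=7
  .....|.  b0=0 t=1,i=16
  bits 00111010110110110100011110000100 = 987449220

987449220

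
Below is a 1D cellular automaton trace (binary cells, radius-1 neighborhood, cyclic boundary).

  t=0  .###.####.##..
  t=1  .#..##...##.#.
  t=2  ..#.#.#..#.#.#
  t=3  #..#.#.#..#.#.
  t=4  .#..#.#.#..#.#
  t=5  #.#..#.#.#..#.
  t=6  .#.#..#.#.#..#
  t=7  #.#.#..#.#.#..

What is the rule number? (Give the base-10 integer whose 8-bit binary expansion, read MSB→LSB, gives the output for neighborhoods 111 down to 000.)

56

  nb ###: next=.  (t=0,i=2, bit7=0)
  nb ##.: next=.  (t=0,i=3, bit6=0)
  nb #.#: next=#  (t=0,i=4, bit5=1)
  nb #..: next=#  (t=0,i=12, bit4=1)
  nb .##: next=#  (t=0,i=1, bit3=1)
  nb .#.: next=.  (t=1,i=1, bit2=0)
  nb ..#: next=.  (t=0,i=0, bit1=0)
  nb ...: next=.  (t=0,i=13, bit0=0)
  bits 00111000 = 56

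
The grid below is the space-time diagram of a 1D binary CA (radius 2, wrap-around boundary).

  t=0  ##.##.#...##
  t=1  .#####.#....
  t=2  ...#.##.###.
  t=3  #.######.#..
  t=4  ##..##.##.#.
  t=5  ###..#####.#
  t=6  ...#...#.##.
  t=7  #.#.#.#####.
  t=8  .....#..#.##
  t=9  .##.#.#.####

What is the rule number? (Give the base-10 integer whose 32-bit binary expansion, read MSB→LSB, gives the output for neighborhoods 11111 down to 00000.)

2923526949

  [31] ##### => #  t=1,i=3
  [30] ####. => .  t=0,i=0
  [29] ###.# => #  t=0,i=1
  [28] ###.. => .  t=2,i=10
  [27] ##.## => #  t=0,i=2
  [26] ##.#. => #  t=0,i=5
  [25] ##..# => #  t=4,i=2
  [24] ##... => .  t=2,i=11
  [23] #.### => .  t=2,i=8
  [22] #.##. => #  t=0,i=3
  [21] #.#.# => .  t=4,i=10
  [20] #.#.. => .  t=0,i=6
  [19] #..## => .  t=4,i=3
  [18] #..#. => .  t=3,i=11
  [17] #...# => .  t=0,i=8
  [16] #.... => #  t=1,i=9
  [15] .#### => .  t=0,i=11
  [14] .###. => #  t=2,i=9
  [13] .##.# => #  t=0,i=4
  [12] .##.. => #  t=4,i=1
  [11] .#.## => #  t=2,i=4
  [10] .#.#. => .  t=7,i=1
  [9] .#..# => #  t=3,i=10
  [8] .#... => #  t=0,i=7
  [7] ..### => .  t=0,i=10
  [6] ..##. => .  t=4,i=4
  [5] ..#.# => #  t=2,i=3
  [4] ..#.. => .  t=6,i=3
  [3] ...## => .  t=0,i=9
  [2] ...#. => #  t=2,i=2
  [1] ....# => .  t=1,i=11
  [0] ..... => #  t=1,i=10
  bits 10101110010000010111101100100101 = 2923526949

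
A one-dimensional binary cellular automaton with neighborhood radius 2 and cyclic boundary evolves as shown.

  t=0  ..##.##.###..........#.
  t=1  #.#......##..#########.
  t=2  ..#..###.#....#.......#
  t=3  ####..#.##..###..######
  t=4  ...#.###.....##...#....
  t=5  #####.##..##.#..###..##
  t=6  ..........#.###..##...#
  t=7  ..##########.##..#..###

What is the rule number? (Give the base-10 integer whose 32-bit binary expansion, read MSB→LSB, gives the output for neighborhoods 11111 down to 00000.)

337037943

  nb #####: next=.  (t=1,i=15, bit31=0)
  nb ####.: next=.  (t=1,i=20, bit30=0)
  nb ###.#: next=.  (t=1,i=21, bit29=0)
  nb ###..: next=#  (t=0,i=10, bit28=1)
  nb ##.##: next=.  (t=0,i=4, bit27=0)
  nb ##.#.: next=#  (t=1,i=22, bit26=1)
  nb ##..#: next=.  (t=1,i=11, bit25=0)
  nb ##...: next=.  (t=0,i=11, bit24=0)
  nb #.###: next=.  (t=0,i=8, bit23=0)
  nb #.##.: next=.  (t=0,i=5, bit22=0)
  nb #.#.#: next=.  (t=1,i=0, bit21=0)
  nb #.#..: next=#  (t=1,i=2, bit20=1)
  nb #..##: next=.  (t=1,i=12, bit19=0)
  nb #..#.: next=#  (t=2,i=1, bit18=1)
  nb #...#: next=#  (t=0,i=0, bit17=1)
  nb #....: next=.  (t=0,i=12, bit16=0)
  nb .####: next=#  (t=1,i=14, bit15=1)
  nb .###.: next=#  (t=0,i=9, bit14=1)
  nb .##.#: next=.  (t=0,i=3, bit13=0)
  nb .##..: next=.  (t=1,i=10, bit12=0)
  nb .#.##: next=#  (t=3,i=7, bit11=1)
  nb .#.#.: next=.  (t=1,i=1, bit10=0)
  nb .#..#: next=#  (t=2,i=0, bit9=1)
  nb .#...: next=.  (t=0,i=22, bit8=0)
  nb ..###: next=.  (t=1,i=13, bit7=0)
  nb ..##.: next=#  (t=0,i=2, bit6=1)
  nb ..#.#: next=#  (t=3,i=6, bit5=1)
  nb ..#..: next=#  (t=0,i=21, bit4=1)
  nb ...##: next=.  (t=0,i=1, bit3=0)
  nb ...#.: next=#  (t=0,i=20, bit2=1)
  nb ....#: next=#  (t=0,i=19, bit1=1)
  nb .....: next=#  (t=0,i=13, bit0=1)
  bits 00010100000101101100101001110111 = 337037943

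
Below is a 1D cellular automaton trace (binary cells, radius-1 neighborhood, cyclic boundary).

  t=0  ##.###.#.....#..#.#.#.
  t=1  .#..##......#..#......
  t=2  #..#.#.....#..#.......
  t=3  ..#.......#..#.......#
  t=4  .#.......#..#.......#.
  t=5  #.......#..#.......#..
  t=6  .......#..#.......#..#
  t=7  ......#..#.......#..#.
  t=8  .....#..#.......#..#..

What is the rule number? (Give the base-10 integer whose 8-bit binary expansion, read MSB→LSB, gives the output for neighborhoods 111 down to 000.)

194

  ### -> #   bit 7 = 1  t=0,i=4
  ##. -> #   bit 6 = 1  t=0,i=1
  #.# -> .   bit 5 = 0  t=0,i=2
  #.. -> .   bit 4 = 0  t=0,i=8
  .## -> .   bit 3 = 0  t=0,i=0
  .#. -> .   bit 2 = 0  t=0,i=7
  ..# -> #   bit 1 = 1  t=0,i=12
  ... -> .   bit 0 = 0  t=0,i=9
  bits 11000010 = 194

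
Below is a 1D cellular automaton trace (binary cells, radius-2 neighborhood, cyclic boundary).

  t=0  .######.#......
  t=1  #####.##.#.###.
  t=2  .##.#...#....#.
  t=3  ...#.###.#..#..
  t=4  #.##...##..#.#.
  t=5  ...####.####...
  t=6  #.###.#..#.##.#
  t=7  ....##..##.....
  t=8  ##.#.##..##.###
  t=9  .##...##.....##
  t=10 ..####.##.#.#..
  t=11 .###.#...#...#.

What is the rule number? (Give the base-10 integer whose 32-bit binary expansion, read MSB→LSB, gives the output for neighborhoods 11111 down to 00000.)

3070661037

  #####|#  b31=1 t=0,i=3
  ####.|.  b30=0 t=0,i=5
  ###.#|#  b29=1 t=0,i=6
  ###..|#  b28=1 t=5,i=11
  ##.##|.  b27=0 t=1,i=5
  ##.#.|#  b26=1 t=0,i=7
  ##..#|#  b25=1 t=4,i=9
  ##...|#  b24=1 t=4,i=4
  #.###|.  b23=0 t=1,i=0
  #.##.|.  b22=0 t=1,i=6
  #.#.#|.  b21=0 t=1,i=9
  #.#..|.  b20=0 t=0,i=8
  #..##|.  b19=0 t=2,i=0
  #..#.|#  b18=1 t=3,i=11
  #...#|#  b17=1 t=2,i=6
  #....|.  b16=0 t=0,i=10
  .####|#  b15=1 t=0,i=2
  .###.|.  b14=0 t=1,i=12
  .##.#|.  b13=0 t=1,i=7
  .##..|#  b12=1 t=4,i=3
  .#.##|.  b11=0 t=1,i=10
  .#.#.|.  b10=0 t=4,i=12
  .#..#|.  b9=0 t=2,i=14
  .#...|#  b8=1 t=0,i=9
  ..###|#  b7=1 t=0,i=1
  ..##.|.  b6=0 t=2,i=1
  ..#.#|#  b5=1 t=3,i=3
  ..#..|.  b4=0 t=2,i=8
  ...##|#  b3=1 t=0,i=0
  ...#.|#  b2=1 t=2,i=7
  ....#|.  b1=0 t=0,i=14
  .....|#  b0=1 t=0,i=11
  bits 10110111000001101001000110101101 = 3070661037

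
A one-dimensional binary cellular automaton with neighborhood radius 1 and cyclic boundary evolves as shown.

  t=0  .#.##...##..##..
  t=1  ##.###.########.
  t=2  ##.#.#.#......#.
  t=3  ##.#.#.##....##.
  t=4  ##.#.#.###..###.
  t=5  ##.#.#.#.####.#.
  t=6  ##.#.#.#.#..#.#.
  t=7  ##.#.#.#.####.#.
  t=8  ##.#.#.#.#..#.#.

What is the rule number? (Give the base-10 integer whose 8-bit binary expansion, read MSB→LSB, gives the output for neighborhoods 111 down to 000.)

  [7] ### => .  t=1,i=4
  [6] ##. => #  t=0,i=4
  [5] #.# => .  t=0,i=2
  [4] #.. => #  t=0,i=5
  [3] .## => #  t=0,i=3
  [2] .#. => #  t=0,i=1
  [1] ..# => #  t=0,i=0
  [0] ... => .  t=0,i=6
  bits 01011110 = 94

94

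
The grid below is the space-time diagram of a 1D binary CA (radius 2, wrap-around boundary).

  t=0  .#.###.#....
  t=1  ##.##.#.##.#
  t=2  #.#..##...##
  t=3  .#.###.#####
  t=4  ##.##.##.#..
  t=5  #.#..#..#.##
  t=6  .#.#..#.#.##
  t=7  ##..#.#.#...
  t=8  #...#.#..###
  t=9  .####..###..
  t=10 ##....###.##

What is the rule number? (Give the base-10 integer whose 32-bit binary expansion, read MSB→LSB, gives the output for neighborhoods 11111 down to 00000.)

2376811502

  [31] ##### => #  t=3,i=9
  [30] ####. => .  t=3,i=10
  [29] ###.# => .  t=0,i=5
  [28] ###.. => .  t=8,i=0
  [27] ##.## => #  t=1,i=2
  [26] ##.#. => #  t=0,i=6
  [25] ##..# => .  t=7,i=2
  [24] ##... => #  t=2,i=7
  [23] #.### => #  t=0,i=3
  [22] #.##. => .  t=1,i=3
  [21] #.#.# => #  t=1,i=6
  [20] #.#.. => .  t=0,i=7
  [19] #..## => #  t=2,i=4
  [18] #..#. => .  t=5,i=4
  [17] #...# => #  t=2,i=8
  [16] #.... => #  t=0,i=9
  [15] .#### => .  t=3,i=8
  [14] .###. => #  t=0,i=4
  [13] .##.# => .  t=1,i=4
  [12] .##.. => .  t=2,i=6
  [11] .#.## => .  t=0,i=2
  [10] .#.#. => .  t=6,i=2
  [9] .#..# => #  t=2,i=3
  [8] .#... => #  t=0,i=8
  [7] ..### => #  t=2,i=10
  [6] ..##. => #  t=2,i=5
  [5] ..#.# => #  t=0,i=1
  [4] ..#.. => .  t=5,i=5
  [3] ...## => #  t=2,i=9
  [2] ...#. => #  t=0,i=0
  [1] ....# => #  t=0,i=11
  [0] ..... => .  t=0,i=10
  bits 10001101101010110100001111101110 = 2376811502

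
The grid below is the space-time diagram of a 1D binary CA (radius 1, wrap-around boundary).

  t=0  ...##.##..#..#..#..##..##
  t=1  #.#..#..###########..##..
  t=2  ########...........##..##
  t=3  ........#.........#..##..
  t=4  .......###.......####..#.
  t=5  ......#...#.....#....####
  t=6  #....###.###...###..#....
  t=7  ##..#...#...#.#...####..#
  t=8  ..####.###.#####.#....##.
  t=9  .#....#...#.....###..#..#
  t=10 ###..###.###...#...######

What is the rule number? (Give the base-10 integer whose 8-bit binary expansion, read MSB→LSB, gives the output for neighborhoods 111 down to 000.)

  ###|.  b7=0 t=1,i=9
  ##.|.  b6=0 t=0,i=4
  #.#|#  b5=1 t=0,i=5
  #..|#  b4=1 t=0,i=0
  .##|.  b3=0 t=0,i=3
  .#.|#  b2=1 t=0,i=10
  ..#|#  b1=1 t=0,i=2
  ...|.  b0=0 t=0,i=1
  bits 00110110 = 54

54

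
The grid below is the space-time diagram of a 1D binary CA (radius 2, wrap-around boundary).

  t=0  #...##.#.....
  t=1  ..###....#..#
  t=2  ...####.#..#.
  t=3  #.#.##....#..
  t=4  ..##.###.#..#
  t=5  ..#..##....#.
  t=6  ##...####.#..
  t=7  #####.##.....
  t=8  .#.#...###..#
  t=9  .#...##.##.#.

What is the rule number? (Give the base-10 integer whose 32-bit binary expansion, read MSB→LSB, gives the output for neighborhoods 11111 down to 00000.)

  [31] ##### => .  t=7,i=2
  [30] ####. => #  t=2,i=5
  [29] ###.# => .  t=2,i=6
  [28] ###.. => #  t=1,i=4
  [27] ##.## => .  t=4,i=4
  [26] ##.#. => .  t=0,i=6
  [25] ##..# => .  t=8,i=10
  [24] ##... => #  t=1,i=5
  [23] #.### => #  t=4,i=5
  [22] #.##. => .  t=3,i=4
  [21] #.#.# => #  t=3,i=2
  [20] #.#.. => .  t=0,i=7
  [19] #..## => .  t=1,i=1
  [18] #..#. => #  t=1,i=11
  [17] #...# => #  t=0,i=2
  [16] #.... => #  t=0,i=9
  [15] .#### => #  t=2,i=4
  [14] .###. => #  t=1,i=3
  [13] .##.# => .  t=0,i=5
  [12] .##.. => #  t=3,i=5
  [11] .#.## => #  t=3,i=3
  [10] .#.#. => .  t=3,i=1
  [9] .#..# => .  t=1,i=0
  [8] .#... => .  t=0,i=1
  [7] ..### => .  t=1,i=2
  [6] ..##. => #  t=0,i=4
  [5] ..#.# => .  t=3,i=0
  [4] ..#.. => .  t=0,i=0
  [3] ...## => #  t=0,i=3
  [2] ...#. => #  t=0,i=12
  [1] ....# => .  t=0,i=11
  [0] ..... => .  t=0,i=10
  bits 01010001101001111101100001001100 = 1369954380

1369954380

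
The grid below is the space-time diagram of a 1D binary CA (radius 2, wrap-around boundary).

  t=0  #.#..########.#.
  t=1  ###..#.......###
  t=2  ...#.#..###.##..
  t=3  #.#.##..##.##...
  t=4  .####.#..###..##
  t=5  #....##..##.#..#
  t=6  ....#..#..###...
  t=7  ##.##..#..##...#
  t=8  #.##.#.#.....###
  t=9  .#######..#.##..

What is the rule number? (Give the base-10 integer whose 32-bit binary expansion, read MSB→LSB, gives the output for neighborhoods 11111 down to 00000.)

  #####|.  b31=0 t=0,i=7
  ####.|.  b30=0 t=0,i=11
  ###.#|.  b29=0 t=0,i=12
  ###..|.  b28=0 t=1,i=2
  ##.##|#  b27=1 t=2,i=11
  ##.#.|#  b26=1 t=0,i=13
  ##..#|#  b25=1 t=1,i=3
  ##...|.  b24=0 t=2,i=14
  #.###|.  b23=0 t=4,i=1
  #.##.|#  b22=1 t=2,i=12
  #.#.#|#  b21=1 t=0,i=0
  #.#..|#  b20=1 t=0,i=2
  #..##|.  b19=0 t=0,i=4
  #..#.|.  b18=0 t=1,i=4
  #...#|#  b17=1 t=3,i=14
  #....|.  b16=0 t=1,i=7
  .####|.  b15=0 t=0,i=6
  .###.|#  b14=1 t=2,i=9
  .##.#|#  b13=1 t=3,i=9
  .##..|.  b12=0 t=2,i=13
  .#.##|#  b11=1 t=3,i=3
  .#.#.|#  b10=1 t=0,i=1
  .#..#|.  b9=0 t=0,i=3
  .#...|.  b8=0 t=1,i=6
  ..###|#  b7=1 t=0,i=5
  ..##.|.  b6=0 t=3,i=8
  ..#.#|.  b5=0 t=2,i=3
  ..#..|#  b4=1 t=1,i=5
  ...##|#  b3=1 t=1,i=12
  ...#.|#  b2=1 t=2,i=2
  ....#|.  b1=0 t=1,i=11
  .....|#  b0=1 t=1,i=8
  bits 00001110011100100110110010011101 = 242379933

242379933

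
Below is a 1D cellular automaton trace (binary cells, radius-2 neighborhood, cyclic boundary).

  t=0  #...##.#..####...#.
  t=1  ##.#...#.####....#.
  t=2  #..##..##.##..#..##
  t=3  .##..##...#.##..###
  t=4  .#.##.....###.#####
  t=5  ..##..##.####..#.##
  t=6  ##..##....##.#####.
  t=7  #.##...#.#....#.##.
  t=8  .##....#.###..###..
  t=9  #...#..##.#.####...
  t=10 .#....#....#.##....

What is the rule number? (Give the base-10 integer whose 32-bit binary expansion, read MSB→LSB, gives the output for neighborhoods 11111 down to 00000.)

  nb #####: next=.  (t=4,i=16, bit31=0)
  nb ####.: next=#  (t=0,i=12, bit30=1)
  nb ###.#: next=#  (t=3,i=18, bit29=1)
  nb ###..: next=.  (t=0,i=13, bit28=0)
  nb ##.##: next=.  (t=2,i=9, bit27=0)
  nb ##.#.: next=.  (t=0,i=6, bit26=0)
  nb ##..#: next=#  (t=2,i=1, bit25=1)
  nb ##...: next=.  (t=0,i=14, bit24=0)
  nb #.###: next=.  (t=1,i=9, bit23=0)
  nb #.##.: next=#  (t=1,i=0, bit22=1)
  nb #.#.#: next=.  (t=4,i=1, bit21=0)
  nb #.#..: next=#  (t=0,i=0, bit20=1)
  nb #..##: next=#  (t=0,i=9, bit19=1)
  nb #..#.: next=#  (t=2,i=13, bit18=1)
  nb #...#: next=.  (t=0,i=2, bit17=0)
  nb #....: next=#  (t=1,i=14, bit16=1)
  nb .####: next=#  (t=0,i=11, bit15=1)
  nb .###.: next=#  (t=2,i=18, bit14=1)
  nb .##.#: next=.  (t=0,i=5, bit13=0)
  nb .##..: next=.  (t=2,i=4, bit12=0)
  nb .#.##: next=#  (t=1,i=8, bit11=1)
  nb .#.#.: next=.  (t=0,i=18, bit10=0)
  nb .#..#: next=.  (t=0,i=8, bit9=0)
  nb .#...: next=#  (t=0,i=1, bit8=1)
  nb ..###: next=#  (t=0,i=10, bit7=1)
  nb ..##.: next=.  (t=0,i=4, bit6=0)
  nb ..#.#: next=#  (t=0,i=17, bit5=1)
  nb ..#..: next=.  (t=2,i=14, bit4=0)
  nb ...##: next=#  (t=0,i=3, bit3=1)
  nb ...#.: next=.  (t=0,i=16, bit2=0)
  nb ....#: next=.  (t=1,i=15, bit1=0)
  nb .....: next=#  (t=4,i=7, bit0=1)
  bits 01100010010111011100100110101001 = 1650313641

1650313641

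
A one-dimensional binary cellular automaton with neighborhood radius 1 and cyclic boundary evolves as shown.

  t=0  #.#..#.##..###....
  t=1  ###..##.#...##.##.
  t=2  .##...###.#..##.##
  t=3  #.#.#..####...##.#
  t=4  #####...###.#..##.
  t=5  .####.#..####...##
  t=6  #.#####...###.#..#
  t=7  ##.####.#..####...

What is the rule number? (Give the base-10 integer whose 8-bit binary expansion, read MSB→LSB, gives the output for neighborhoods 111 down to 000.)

  ###|#  b7=1 t=0,i=12
  ##.|#  b6=1 t=0,i=8
  #.#|#  b5=1 t=0,i=1
  #..|.  b4=0 t=0,i=3
  .##|.  b3=0 t=0,i=7
  .#.|#  b2=1 t=0,i=0
  ..#|.  b1=0 t=0,i=4
  ...|#  b0=1 t=0,i=15
  bits 11100101 = 229

229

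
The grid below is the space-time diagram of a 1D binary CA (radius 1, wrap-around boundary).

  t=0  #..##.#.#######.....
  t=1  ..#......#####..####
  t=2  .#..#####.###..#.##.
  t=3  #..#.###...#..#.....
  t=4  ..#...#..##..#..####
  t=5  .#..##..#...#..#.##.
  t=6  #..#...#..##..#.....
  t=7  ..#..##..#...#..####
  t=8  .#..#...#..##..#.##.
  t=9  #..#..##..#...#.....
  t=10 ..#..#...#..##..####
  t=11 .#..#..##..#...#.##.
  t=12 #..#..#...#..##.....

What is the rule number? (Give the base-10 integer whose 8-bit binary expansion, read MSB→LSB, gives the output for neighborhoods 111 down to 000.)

  nb ###: next=#  (t=0,i=9, bit7=1)
  nb ##.: next=.  (t=0,i=4, bit6=0)
  nb #.#: next=.  (t=0,i=5, bit5=0)
  nb #..: next=.  (t=0,i=1, bit4=0)
  nb .##: next=.  (t=0,i=3, bit3=0)
  nb .#.: next=.  (t=0,i=0, bit2=0)
  nb ..#: next=#  (t=0,i=2, bit1=1)
  nb ...: next=#  (t=0,i=16, bit0=1)
  bits 10000011 = 131

131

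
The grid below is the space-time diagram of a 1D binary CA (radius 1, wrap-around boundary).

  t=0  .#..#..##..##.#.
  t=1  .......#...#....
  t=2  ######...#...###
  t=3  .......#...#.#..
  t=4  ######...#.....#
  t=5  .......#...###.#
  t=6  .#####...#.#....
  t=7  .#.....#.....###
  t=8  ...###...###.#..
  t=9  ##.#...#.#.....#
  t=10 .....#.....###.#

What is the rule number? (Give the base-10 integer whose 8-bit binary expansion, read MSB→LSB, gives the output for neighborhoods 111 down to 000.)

  nb ###: next=.  (t=2,i=0, bit7=0)
  nb ##.: next=.  (t=0,i=8, bit6=0)
  nb #.#: next=.  (t=0,i=13, bit5=0)
  nb #..: next=.  (t=0,i=2, bit4=0)
  nb .##: next=#  (t=0,i=7, bit3=1)
  nb .#.: next=.  (t=0,i=1, bit2=0)
  nb ..#: next=.  (t=0,i=0, bit1=0)
  nb ...: next=#  (t=1,i=0, bit0=1)
  bits 00001001 = 9

9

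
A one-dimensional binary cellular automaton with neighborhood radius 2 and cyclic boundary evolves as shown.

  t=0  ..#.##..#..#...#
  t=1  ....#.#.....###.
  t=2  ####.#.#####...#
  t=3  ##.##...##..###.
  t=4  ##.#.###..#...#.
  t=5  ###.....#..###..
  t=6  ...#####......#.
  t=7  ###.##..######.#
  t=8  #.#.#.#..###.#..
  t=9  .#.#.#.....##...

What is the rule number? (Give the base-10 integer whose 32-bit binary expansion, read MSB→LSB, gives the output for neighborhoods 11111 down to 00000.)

  [31] ##### => #  t=2,i=1
  [30] ####. => .  t=2,i=2
  [29] ###.# => #  t=2,i=3
  [28] ###.. => .  t=1,i=14
  [27] ##.## => .  t=3,i=2
  [26] ##.#. => #  t=2,i=4
  [25] ##..# => #  t=0,i=6
  [24] ##... => #  t=1,i=15
  [23] #.### => .  t=2,i=7
  [22] #.##. => #  t=0,i=4
  [21] #.#.# => .  t=2,i=5
  [20] #.#.. => .  t=1,i=6
  [19] #..## => .  t=3,i=11
  [18] #..#. => .  t=0,i=1
  [17] #...# => #  t=0,i=13
  [16] #.... => #  t=1,i=0
  [15] .#### => #  t=2,i=0
  [14] .###. => .  t=1,i=13
  [13] .##.# => #  t=3,i=1
  [12] .##.. => .  t=0,i=5
  [11] .#.## => .  t=0,i=3
  [10] .#.#. => #  t=1,i=5
  [9] .#..# => .  t=0,i=0
  [8] .#... => #  t=0,i=12
  [7] ..### => .  t=1,i=12
  [6] ..##. => .  t=3,i=8
  [5] ..#.# => .  t=0,i=2
  [4] ..#.. => .  t=0,i=8
  [3] ...## => #  t=1,i=11
  [2] ...#. => #  t=0,i=14
  [1] ....# => #  t=1,i=2
  [0] ..... => #  t=1,i=1
  bits 10100111010000111010010100001111 = 2806228239

2806228239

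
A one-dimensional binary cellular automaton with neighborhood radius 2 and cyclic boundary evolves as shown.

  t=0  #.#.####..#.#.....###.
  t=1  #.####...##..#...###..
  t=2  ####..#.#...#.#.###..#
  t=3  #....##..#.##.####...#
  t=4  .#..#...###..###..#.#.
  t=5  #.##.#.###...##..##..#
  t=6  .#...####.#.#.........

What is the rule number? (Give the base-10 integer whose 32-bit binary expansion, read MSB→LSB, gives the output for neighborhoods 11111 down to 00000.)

  nb #####: next=.  (t=2,i=1, bit31=0)
  nb ####.: next=.  (t=0,i=6, bit30=0)
  nb ###.#: next=.  (t=0,i=20, bit29=0)
  nb ###..: next=.  (t=0,i=7, bit28=0)
  nb ##.##: next=#  (t=3,i=13, bit27=1)
  nb ##.#.: next=.  (t=0,i=21, bit26=0)
  nb ##..#: next=.  (t=0,i=8, bit25=0)
  nb ##...: next=#  (t=1,i=6, bit24=1)
  nb #.###: next=#  (t=0,i=4, bit23=1)
  nb #.##.: next=.  (t=3,i=11, bit22=0)
  nb #.#.#: next=#  (t=0,i=0, bit21=1)
  nb #.#..: next=.  (t=0,i=12, bit20=0)
  nb #..##: next=.  (t=2,i=20, bit19=0)
  nb #..#.: next=#  (t=0,i=9, bit18=1)
  nb #...#: next=.  (t=1,i=7, bit17=0)
  nb #....: next=.  (t=0,i=14, bit16=0)
  nb .####: next=#  (t=0,i=5, bit15=1)
  nb .###.: next=#  (t=0,i=19, bit14=1)
  nb .##.#: next=.  (t=3,i=12, bit13=0)
  nb .##..: next=.  (t=1,i=10, bit12=0)
  nb .#.##: next=#  (t=0,i=3, bit11=1)
  nb .#.#.: next=.  (t=0,i=1, bit10=0)
  nb .#..#: next=#  (t=4,i=2, bit9=1)
  nb .#...: next=#  (t=0,i=13, bit8=1)
  nb ..###: next=#  (t=0,i=18, bit7=1)
  nb ..##.: next=.  (t=1,i=9, bit6=0)
  nb ..#.#: next=#  (t=0,i=10, bit5=1)
  nb ..#..: next=.  (t=1,i=13, bit4=0)
  nb ...##: next=#  (t=0,i=17, bit3=1)
  nb ...#.: next=#  (t=2,i=11, bit2=1)
  nb ....#: next=.  (t=0,i=16, bit1=0)
  nb .....: next=.  (t=0,i=15, bit0=0)
  bits 00001001101001001100101110101100 = 161794988

161794988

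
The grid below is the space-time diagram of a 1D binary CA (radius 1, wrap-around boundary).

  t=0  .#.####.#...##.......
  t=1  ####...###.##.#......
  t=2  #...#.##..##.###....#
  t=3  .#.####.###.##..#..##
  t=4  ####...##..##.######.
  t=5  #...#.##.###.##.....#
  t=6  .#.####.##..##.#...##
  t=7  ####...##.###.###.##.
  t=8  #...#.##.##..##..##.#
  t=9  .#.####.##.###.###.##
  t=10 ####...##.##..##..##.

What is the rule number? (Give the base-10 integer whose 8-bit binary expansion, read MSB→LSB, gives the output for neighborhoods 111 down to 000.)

  nb ###: next=.  (t=0,i=4, bit7=0)
  nb ##.: next=.  (t=0,i=6, bit6=0)
  nb #.#: next=#  (t=0,i=2, bit5=1)
  nb #..: next=#  (t=0,i=9, bit4=1)
  nb .##: next=#  (t=0,i=3, bit3=1)
  nb .#.: next=#  (t=0,i=1, bit2=1)
  nb ..#: next=#  (t=0,i=0, bit1=1)
  nb ...: next=.  (t=0,i=10, bit0=0)
  bits 00111110 = 62

62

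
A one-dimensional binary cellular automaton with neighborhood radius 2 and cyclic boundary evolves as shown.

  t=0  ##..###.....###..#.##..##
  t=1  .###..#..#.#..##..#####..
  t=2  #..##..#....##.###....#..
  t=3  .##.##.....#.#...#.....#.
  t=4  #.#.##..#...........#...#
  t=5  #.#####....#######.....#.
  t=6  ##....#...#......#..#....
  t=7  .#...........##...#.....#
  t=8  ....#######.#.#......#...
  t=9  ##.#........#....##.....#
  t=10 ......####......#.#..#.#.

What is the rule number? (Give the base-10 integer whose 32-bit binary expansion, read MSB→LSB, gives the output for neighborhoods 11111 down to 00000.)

  ##### -> .   bit 31 = 0  t=1,i=20
  ####. -> .   bit 30 = 0  t=0,i=0
  ###.# -> .   bit 29 = 0  t=8,i=10
  ###.. -> #   bit 28 = 1  t=0,i=1
  ##.## -> .   bit 27 = 0  t=2,i=14
  ##.#. -> .   bit 26 = 0  t=4,i=1
  ##..# -> #   bit 25 = 1  t=0,i=2
  ##... -> .   bit 24 = 0  t=0,i=7
  #.### -> .   bit 23 = 0  t=2,i=15
  #.##. -> #   bit 22 = 1  t=0,i=19
  #.#.# -> #   bit 21 = 1  t=4,i=2
  #.#.. -> .   bit 20 = 0  t=1,i=11
  #..## -> #   bit 19 = 1  t=0,i=3
  #..#. -> .   bit 18 = 0  t=0,i=16
  #...# -> .   bit 17 = 0  t=1,i=24
  #.... -> .   bit 16 = 0  t=0,i=8
  .#### -> .   bit 15 = 0  t=0,i=24
  .###. -> .   bit 14 = 0  t=0,i=5
  .##.# -> #   bit 13 = 1  t=2,i=13
  .##.. -> #   bit 12 = 1  t=0,i=20
  .#.## -> #   bit 11 = 1  t=0,i=18
  .#.#. -> .   bit 10 = 0  t=1,i=10
  .#..# -> #   bit 9 = 1  t=1,i=7
  .#... -> .   bit 8 = 0  t=2,i=8
  ..### -> .   bit 7 = 0  t=0,i=4
  ..##. -> .   bit 6 = 0  t=1,i=14
  ..#.# -> .   bit 5 = 0  t=0,i=17
  ..#.. -> .   bit 4 = 0  t=1,i=6
  ...## -> #   bit 3 = 1  t=0,i=11
  ...#. -> .   bit 2 = 0  t=2,i=21
  ....# -> .   bit 1 = 0  t=0,i=10
  ..... -> #   bit 0 = 1  t=0,i=9
  bits 00010010011010000011101000001001 = 308820489

308820489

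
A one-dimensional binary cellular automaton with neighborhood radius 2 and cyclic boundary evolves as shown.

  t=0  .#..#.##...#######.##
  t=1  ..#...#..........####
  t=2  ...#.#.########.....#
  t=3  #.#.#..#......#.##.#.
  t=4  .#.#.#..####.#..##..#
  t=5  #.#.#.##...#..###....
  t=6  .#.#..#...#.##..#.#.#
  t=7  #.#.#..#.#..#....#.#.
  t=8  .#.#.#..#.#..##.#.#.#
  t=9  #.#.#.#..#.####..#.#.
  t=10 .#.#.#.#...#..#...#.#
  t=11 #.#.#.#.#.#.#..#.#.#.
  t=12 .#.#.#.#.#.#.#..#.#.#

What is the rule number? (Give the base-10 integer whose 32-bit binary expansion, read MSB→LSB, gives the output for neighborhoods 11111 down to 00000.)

  #####|.  b31=0 t=0,i=13
  ####.|.  b30=0 t=0,i=16
  ###.#|#  b29=1 t=0,i=17
  ###..|#  b28=1 t=1,i=20
  ##.##|#  b27=1 t=0,i=18
  ##.#.|.  b26=0 t=0,i=0
  ##..#|.  b25=0 t=1,i=0
  ##...|.  b24=0 t=0,i=8
  #.###|#  b23=1 t=2,i=7
  #.##.|#  b22=1 t=0,i=6
  #.#.#|.  b21=0 t=2,i=5
  #.#..|.  b20=0 t=0,i=1
  #..##|#  b19=1 t=4,i=7
  #..#.|.  b18=0 t=0,i=3
  #...#|.  b17=0 t=0,i=9
  #....|#  b16=1 t=1,i=8
  .####|.  b15=0 t=0,i=12
  .###.|.  b14=0 t=5,i=15
  .##.#|#  b13=1 t=0,i=20
  .##..|.  b12=0 t=0,i=7
  .#.##|.  b11=0 t=0,i=5
  .#.#.|#  b10=1 t=2,i=4
  .#..#|#  b9=1 t=0,i=2
  .#...|#  b8=1 t=1,i=3
  ..###|.  b7=0 t=0,i=11
  ..##.|#  b6=1 t=4,i=16
  ..#.#|.  b5=0 t=0,i=4
  ..#..|.  b4=0 t=1,i=2
  ...##|.  b3=0 t=0,i=10
  ...#.|#  b2=1 t=1,i=5
  ....#|.  b1=0 t=1,i=15
  .....|#  b0=1 t=1,i=9
  bits 00111000110010010010011101000101 = 952706885

952706885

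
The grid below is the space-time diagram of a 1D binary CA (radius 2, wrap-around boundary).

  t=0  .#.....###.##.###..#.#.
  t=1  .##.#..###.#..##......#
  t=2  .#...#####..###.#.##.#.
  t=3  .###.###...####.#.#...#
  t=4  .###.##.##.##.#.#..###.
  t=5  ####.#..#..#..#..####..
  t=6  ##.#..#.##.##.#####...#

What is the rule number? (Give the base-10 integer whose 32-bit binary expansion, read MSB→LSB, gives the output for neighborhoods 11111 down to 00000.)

  nb #####: next=#  (t=2,i=7, bit31=1)
  nb ####.: next=.  (t=2,i=8, bit30=0)
  nb ###.#: next=#  (t=0,i=9, bit29=1)
  nb ###..: next=.  (t=0,i=16, bit28=0)
  nb ##.##: next=.  (t=0,i=10, bit27=0)
  nb ##.#.: next=.  (t=1,i=3, bit26=0)
  nb ##..#: next=.  (t=0,i=17, bit25=0)
  nb ##...: next=#  (t=1,i=16, bit24=1)
  nb #.###: next=#  (t=0,i=14, bit23=1)
  nb #.##.: next=#  (t=0,i=11, bit22=1)
  nb #.#.#: next=#  (t=2,i=16, bit21=1)
  nb #.#..: next=.  (t=0,i=21, bit20=0)
  nb #..##: next=#  (t=1,i=6, bit19=1)
  nb #..#.: next=.  (t=0,i=0, bit18=0)
  nb #...#: next=#  (t=2,i=3, bit17=1)
  nb #....: next=.  (t=0,i=3, bit16=0)
  nb .####: next=#  (t=2,i=6, bit15=1)
  nb .###.: next=#  (t=0,i=8, bit14=1)
  nb .##.#: next=.  (t=0,i=12, bit13=0)
  nb .##..: next=.  (t=1,i=15, bit12=0)
  nb .#.##: next=.  (t=1,i=0, bit11=0)
  nb .#.#.: next=.  (t=0,i=20, bit10=0)
  nb .#..#: next=#  (t=0,i=22, bit9=1)
  nb .#...: next=#  (t=0,i=2, bit8=1)
  nb ..###: next=#  (t=0,i=7, bit7=1)
  nb ..##.: next=#  (t=1,i=14, bit6=1)
  nb ..#.#: next=.  (t=0,i=19, bit5=0)
  nb ..#..: next=#  (t=0,i=1, bit4=1)
  nb ...##: next=.  (t=0,i=6, bit3=0)
  nb ...#.: next=#  (t=1,i=21, bit2=1)
  nb ....#: next=.  (t=0,i=5, bit1=0)
  nb .....: next=#  (t=0,i=4, bit0=1)
  bits 10100001111010101100001111010101 = 2716517333

2716517333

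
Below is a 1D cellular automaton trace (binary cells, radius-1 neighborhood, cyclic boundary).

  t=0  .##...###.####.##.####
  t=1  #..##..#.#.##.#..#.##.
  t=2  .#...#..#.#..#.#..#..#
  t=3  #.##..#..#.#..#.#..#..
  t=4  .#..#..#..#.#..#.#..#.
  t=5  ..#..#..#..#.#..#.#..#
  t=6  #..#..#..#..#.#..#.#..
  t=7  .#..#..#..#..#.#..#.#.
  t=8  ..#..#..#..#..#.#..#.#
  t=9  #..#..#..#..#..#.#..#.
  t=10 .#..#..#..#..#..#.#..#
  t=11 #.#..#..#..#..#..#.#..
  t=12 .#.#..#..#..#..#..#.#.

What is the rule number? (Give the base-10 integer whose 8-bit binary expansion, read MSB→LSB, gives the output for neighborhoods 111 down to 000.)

177

  [7] ### => #  t=0,i=7
  [6] ##. => .  t=0,i=2
  [5] #.# => #  t=0,i=0
  [4] #.. => #  t=0,i=3
  [3] .## => .  t=0,i=1
  [2] .#. => .  t=1,i=0
  [1] ..# => .  t=0,i=5
  [0] ... => #  t=0,i=4
  bits 10110001 = 177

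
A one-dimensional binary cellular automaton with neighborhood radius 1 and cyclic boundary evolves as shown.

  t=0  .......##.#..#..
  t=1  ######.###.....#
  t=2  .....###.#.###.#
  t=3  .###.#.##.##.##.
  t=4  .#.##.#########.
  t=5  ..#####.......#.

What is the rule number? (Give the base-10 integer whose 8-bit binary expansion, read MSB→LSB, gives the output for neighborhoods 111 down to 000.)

105

  ###|.  b7=0 t=1,i=0
  ##.|#  b6=1 t=0,i=8
  #.#|#  b5=1 t=0,i=9
  #..|.  b4=0 t=0,i=11
  .##|#  b3=1 t=0,i=7
  .#.|.  b2=0 t=0,i=10
  ..#|.  b1=0 t=0,i=6
  ...|#  b0=1 t=0,i=0
  bits 01101001 = 105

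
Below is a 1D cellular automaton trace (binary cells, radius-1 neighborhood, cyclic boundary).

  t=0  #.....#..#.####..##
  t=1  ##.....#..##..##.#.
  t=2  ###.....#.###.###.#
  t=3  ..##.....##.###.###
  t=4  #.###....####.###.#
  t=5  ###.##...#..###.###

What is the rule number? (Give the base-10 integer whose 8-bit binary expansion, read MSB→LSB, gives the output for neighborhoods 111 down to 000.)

120

  ###|.  b7=0 t=0,i=12
  ##.|#  b6=1 t=0,i=0
  #.#|#  b5=1 t=0,i=10
  #..|#  b4=1 t=0,i=1
  .##|#  b3=1 t=0,i=11
  .#.|.  b2=0 t=0,i=6
  ..#|.  b1=0 t=0,i=5
  ...|.  b0=0 t=0,i=2
  bits 01111000 = 120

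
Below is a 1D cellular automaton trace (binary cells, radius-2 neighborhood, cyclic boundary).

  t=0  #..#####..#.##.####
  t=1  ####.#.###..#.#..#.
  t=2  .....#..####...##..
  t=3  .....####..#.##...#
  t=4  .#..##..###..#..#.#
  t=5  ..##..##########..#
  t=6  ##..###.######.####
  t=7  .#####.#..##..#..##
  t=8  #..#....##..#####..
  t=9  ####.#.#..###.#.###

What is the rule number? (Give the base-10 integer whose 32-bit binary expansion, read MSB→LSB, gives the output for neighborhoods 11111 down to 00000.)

  #####|#  b31=1 t=0,i=5
  ####.|.  b30=0 t=0,i=6
  ###.#|.  b29=0 t=1,i=3
  ###..|#  b28=1 t=0,i=0
  ##.##|#  b27=1 t=0,i=14
  ##.#.|.  b26=0 t=1,i=4
  ##..#|#  b25=1 t=0,i=1
  ##...|.  b24=0 t=2,i=12
  #.###|.  b23=0 t=0,i=15
  #.##.|#  b22=1 t=0,i=12
  #.#.#|#  b21=1 t=1,i=5
  #.#..|.  b20=0 t=1,i=14
  #..##|#  b19=1 t=0,i=2
  #..#.|#  b18=1 t=0,i=9
  #...#|#  b17=1 t=2,i=13
  #....|#  b16=1 t=2,i=18
  .####|.  b15=0 t=0,i=4
  .###.|#  b14=1 t=1,i=8
  .##.#|.  b13=0 t=0,i=13
  .##..|.  b12=0 t=2,i=16
  .#.##|.  b11=0 t=0,i=11
  .#.#.|.  b10=0 t=1,i=13
  .#..#|#  b9=1 t=1,i=15
  .#...|.  b8=0 t=3,i=0
  ..###|#  b7=1 t=0,i=3
  ..##.|.  b6=0 t=2,i=15
  ..#.#|.  b5=0 t=0,i=10
  ..#..|#  b4=1 t=2,i=5
  ...##|#  b3=1 t=2,i=14
  ...#.|.  b2=0 t=2,i=4
  ....#|.  b1=0 t=2,i=3
  .....|.  b0=0 t=2,i=0
  bits 10011010011011110100001010011000 = 2590982808

2590982808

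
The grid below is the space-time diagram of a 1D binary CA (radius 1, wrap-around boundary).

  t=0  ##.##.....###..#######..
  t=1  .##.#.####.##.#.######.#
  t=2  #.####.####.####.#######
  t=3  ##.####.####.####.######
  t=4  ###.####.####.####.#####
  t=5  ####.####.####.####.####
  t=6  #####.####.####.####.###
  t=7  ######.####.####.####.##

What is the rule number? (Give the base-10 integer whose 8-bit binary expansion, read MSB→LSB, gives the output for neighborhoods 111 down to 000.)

231

  ### -> #   bit 7 = 1  t=0,i=11
  ##. -> #   bit 6 = 1  t=0,i=1
  #.# -> #   bit 5 = 1  t=0,i=2
  #.. -> .   bit 4 = 0  t=0,i=5
  .## -> .   bit 3 = 0  t=0,i=0
  .#. -> #   bit 2 = 1  t=1,i=4
  ..# -> #   bit 1 = 1  t=0,i=9
  ... -> #   bit 0 = 1  t=0,i=6
  bits 11100111 = 231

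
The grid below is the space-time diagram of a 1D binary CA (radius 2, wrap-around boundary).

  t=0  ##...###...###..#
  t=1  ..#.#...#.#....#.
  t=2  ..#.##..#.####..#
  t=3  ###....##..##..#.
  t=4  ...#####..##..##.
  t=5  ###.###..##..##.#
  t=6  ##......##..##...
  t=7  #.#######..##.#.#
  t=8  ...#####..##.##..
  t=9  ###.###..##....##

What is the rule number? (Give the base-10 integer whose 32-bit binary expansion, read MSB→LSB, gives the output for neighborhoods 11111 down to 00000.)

3309142891

  ##### -> #   bit 31 = 1  t=4,i=5
  ####. -> #   bit 30 = 1  t=2,i=12
  ###.# -> .   bit 29 = 0  t=5,i=2
  ###.. -> .   bit 28 = 0  t=0,i=1
  ##.## -> .   bit 27 = 0  t=5,i=3
  ##.#. -> #   bit 26 = 1  t=7,i=13
  ##..# -> .   bit 25 = 0  t=0,i=14
  ##... -> #   bit 24 = 1  t=0,i=2
  #.### -> .   bit 23 = 0  t=2,i=10
  #.##. -> .   bit 22 = 0  t=2,i=4
  #.#.# -> #   bit 21 = 1  t=7,i=14
  #.#.. -> #   bit 20 = 1  t=1,i=4
  #..## -> #   bit 19 = 1  t=0,i=15
  #..#. -> #   bit 18 = 1  t=2,i=1
  #...# -> .   bit 17 = 0  t=0,i=3
  #.... -> #   bit 16 = 1  t=1,i=12
  .#### -> #   bit 15 = 1  t=2,i=11
  .###. -> .   bit 14 = 0  t=0,i=0
  .##.# -> .   bit 13 = 0  t=5,i=14
  .##.. -> .   bit 12 = 0  t=2,i=5
  .#.## -> .   bit 11 = 0  t=2,i=3
  .#.#. -> .   bit 10 = 0  t=1,i=3
  .#..# -> #   bit 9 = 1  t=2,i=0
  .#... -> #   bit 8 = 1  t=1,i=5
  ..### -> .   bit 7 = 0  t=0,i=5
  ..##. -> #   bit 6 = 1  t=3,i=7
  ..#.# -> #   bit 5 = 1  t=1,i=2
  ..#.. -> .   bit 4 = 0  t=1,i=15
  ...## -> #   bit 3 = 1  t=0,i=4
  ...#. -> .   bit 2 = 0  t=1,i=1
  ....# -> #   bit 1 = 1  t=1,i=13
  ..... -> #   bit 0 = 1  t=6,i=4
  bits 11000101001111011000001101101011 = 3309142891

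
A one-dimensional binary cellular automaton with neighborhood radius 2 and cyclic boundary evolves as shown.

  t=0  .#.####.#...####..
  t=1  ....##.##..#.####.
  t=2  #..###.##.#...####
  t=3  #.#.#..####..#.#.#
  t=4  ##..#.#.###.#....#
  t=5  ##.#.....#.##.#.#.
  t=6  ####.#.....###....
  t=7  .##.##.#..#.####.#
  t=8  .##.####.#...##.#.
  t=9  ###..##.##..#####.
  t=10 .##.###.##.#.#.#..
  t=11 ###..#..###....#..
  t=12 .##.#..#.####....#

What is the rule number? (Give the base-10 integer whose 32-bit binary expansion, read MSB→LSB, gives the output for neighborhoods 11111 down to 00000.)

1432219720

  #####|.  b31=0 t=2,i=16
  ####.|#  b30=1 t=0,i=5
  ###.#|.  b29=0 t=0,i=6
  ###..|#  b28=1 t=0,i=15
  ##.##|.  b27=0 t=1,i=6
  ##.#.|#  b26=1 t=0,i=7
  ##..#|.  b25=0 t=1,i=9
  ##...|#  b24=1 t=0,i=16
  #.###|.  b23=0 t=0,i=3
  #.##.|#  b22=1 t=1,i=7
  #.#.#|.  b21=0 t=3,i=2
  #.#..|#  b20=1 t=0,i=8
  #..##|#  b19=1 t=2,i=2
  #..#.|#  b18=1 t=1,i=10
  #...#|.  b17=0 t=0,i=10
  #....|#  b16=1 t=1,i=0
  .####|#  b15=1 t=0,i=4
  .###.|#  b14=1 t=2,i=4
  .##.#|#  b13=1 t=1,i=5
  .##..|#  b12=1 t=1,i=8
  .#.##|.  b11=0 t=0,i=2
  .#.#.|.  b10=0 t=3,i=3
  .#..#|.  b9=0 t=3,i=5
  .#...|.  b8=0 t=0,i=9
  ..###|.  b7=0 t=0,i=12
  ..##.|#  b6=1 t=1,i=4
  ..#.#|.  b5=0 t=0,i=1
  ..#..|.  b4=0 t=11,i=5
  ...##|#  b3=1 t=0,i=11
  ...#.|.  b2=0 t=0,i=0
  ....#|.  b1=0 t=1,i=2
  .....|.  b0=0 t=1,i=1
  bits 01010101010111011111000001001000 = 1432219720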